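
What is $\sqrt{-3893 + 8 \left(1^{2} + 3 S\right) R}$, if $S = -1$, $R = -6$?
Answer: $i \sqrt{3797} \approx 61.62 i$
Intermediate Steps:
$\sqrt{-3893 + 8 \left(1^{2} + 3 S\right) R} = \sqrt{-3893 + 8 \left(1^{2} + 3 \left(-1\right)\right) \left(-6\right)} = \sqrt{-3893 + 8 \left(1 - 3\right) \left(-6\right)} = \sqrt{-3893 + 8 \left(-2\right) \left(-6\right)} = \sqrt{-3893 - -96} = \sqrt{-3893 + 96} = \sqrt{-3797} = i \sqrt{3797}$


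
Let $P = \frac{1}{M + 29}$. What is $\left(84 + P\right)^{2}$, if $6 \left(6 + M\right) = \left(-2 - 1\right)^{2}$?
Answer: $\frac{16957924}{2401} \approx 7062.9$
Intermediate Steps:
$M = - \frac{9}{2}$ ($M = -6 + \frac{\left(-2 - 1\right)^{2}}{6} = -6 + \frac{\left(-3\right)^{2}}{6} = -6 + \frac{1}{6} \cdot 9 = -6 + \frac{3}{2} = - \frac{9}{2} \approx -4.5$)
$P = \frac{2}{49}$ ($P = \frac{1}{- \frac{9}{2} + 29} = \frac{1}{\frac{49}{2}} = \frac{2}{49} \approx 0.040816$)
$\left(84 + P\right)^{2} = \left(84 + \frac{2}{49}\right)^{2} = \left(\frac{4118}{49}\right)^{2} = \frac{16957924}{2401}$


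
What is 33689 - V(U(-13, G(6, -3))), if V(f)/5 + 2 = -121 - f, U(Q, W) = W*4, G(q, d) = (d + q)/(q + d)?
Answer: 34324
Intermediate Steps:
G(q, d) = 1 (G(q, d) = (d + q)/(d + q) = 1)
U(Q, W) = 4*W
V(f) = -615 - 5*f (V(f) = -10 + 5*(-121 - f) = -10 + (-605 - 5*f) = -615 - 5*f)
33689 - V(U(-13, G(6, -3))) = 33689 - (-615 - 20) = 33689 - 1*(-635) = 33689 + 635 = 34324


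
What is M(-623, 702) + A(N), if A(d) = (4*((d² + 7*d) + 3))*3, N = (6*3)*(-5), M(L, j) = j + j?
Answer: 91080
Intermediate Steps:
M(L, j) = 2*j
N = -90 (N = 18*(-5) = -90)
A(d) = 36 + 12*d² + 84*d (A(d) = (4*(3 + d² + 7*d))*3 = (12 + 4*d² + 28*d)*3 = 36 + 12*d² + 84*d)
M(-623, 702) + A(N) = 2*702 + (36 + 12*(-90)² + 84*(-90)) = 1404 + (36 + 12*8100 - 7560) = 1404 + (36 + 97200 - 7560) = 1404 + 89676 = 91080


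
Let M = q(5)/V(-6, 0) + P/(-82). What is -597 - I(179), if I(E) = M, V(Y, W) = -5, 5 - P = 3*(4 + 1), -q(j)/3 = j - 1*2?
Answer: -122779/205 ≈ -598.92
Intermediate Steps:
q(j) = 6 - 3*j (q(j) = -3*(j - 1*2) = -3*(j - 2) = -3*(-2 + j) = 6 - 3*j)
P = -10 (P = 5 - 3*(4 + 1) = 5 - 3*5 = 5 - 1*15 = 5 - 15 = -10)
M = 394/205 (M = (6 - 3*5)/(-5) - 10/(-82) = (6 - 15)*(-⅕) - 10*(-1/82) = -9*(-⅕) + 5/41 = 9/5 + 5/41 = 394/205 ≈ 1.9220)
I(E) = 394/205
-597 - I(179) = -597 - 1*394/205 = -597 - 394/205 = -122779/205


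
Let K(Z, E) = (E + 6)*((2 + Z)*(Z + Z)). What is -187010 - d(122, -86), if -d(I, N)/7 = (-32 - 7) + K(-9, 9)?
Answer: -174053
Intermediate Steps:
K(Z, E) = 2*Z*(2 + Z)*(6 + E) (K(Z, E) = (6 + E)*((2 + Z)*(2*Z)) = (6 + E)*(2*Z*(2 + Z)) = 2*Z*(2 + Z)*(6 + E))
d(I, N) = -12957 (d(I, N) = -7*((-32 - 7) + 2*(-9)*(12 + 2*9 + 6*(-9) + 9*(-9))) = -7*(-39 + 2*(-9)*(12 + 18 - 54 - 81)) = -7*(-39 + 2*(-9)*(-105)) = -7*(-39 + 1890) = -7*1851 = -12957)
-187010 - d(122, -86) = -187010 - 1*(-12957) = -187010 + 12957 = -174053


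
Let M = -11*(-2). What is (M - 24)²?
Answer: 4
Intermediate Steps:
M = 22
(M - 24)² = (22 - 24)² = (-2)² = 4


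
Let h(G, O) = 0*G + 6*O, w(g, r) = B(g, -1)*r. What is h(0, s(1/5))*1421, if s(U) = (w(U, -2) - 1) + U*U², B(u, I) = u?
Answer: -1483524/125 ≈ -11868.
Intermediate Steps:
w(g, r) = g*r
s(U) = -1 + U³ - 2*U (s(U) = (U*(-2) - 1) + U*U² = (-2*U - 1) + U³ = (-1 - 2*U) + U³ = -1 + U³ - 2*U)
h(G, O) = 6*O (h(G, O) = 0 + 6*O = 6*O)
h(0, s(1/5))*1421 = (6*(-1 + (1/5)³ - 2/5))*1421 = (6*(-1 + (1*(⅕))³ - 2/5))*1421 = (6*(-1 + (⅕)³ - 2*⅕))*1421 = (6*(-1 + 1/125 - ⅖))*1421 = (6*(-174/125))*1421 = -1044/125*1421 = -1483524/125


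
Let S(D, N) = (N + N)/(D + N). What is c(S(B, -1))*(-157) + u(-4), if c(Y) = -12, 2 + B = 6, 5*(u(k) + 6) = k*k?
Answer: 9406/5 ≈ 1881.2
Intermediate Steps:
u(k) = -6 + k²/5 (u(k) = -6 + (k*k)/5 = -6 + k²/5)
B = 4 (B = -2 + 6 = 4)
S(D, N) = 2*N/(D + N) (S(D, N) = (2*N)/(D + N) = 2*N/(D + N))
c(S(B, -1))*(-157) + u(-4) = -12*(-157) + (-6 + (⅕)*(-4)²) = 1884 + (-6 + (⅕)*16) = 1884 + (-6 + 16/5) = 1884 - 14/5 = 9406/5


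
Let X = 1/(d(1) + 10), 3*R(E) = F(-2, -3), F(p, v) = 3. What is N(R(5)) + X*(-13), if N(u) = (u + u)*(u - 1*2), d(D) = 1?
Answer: -35/11 ≈ -3.1818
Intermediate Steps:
R(E) = 1 (R(E) = (⅓)*3 = 1)
X = 1/11 (X = 1/(1 + 10) = 1/11 ≈ 0.090909)
N(u) = 2*u*(-2 + u) (N(u) = (2*u)*(u - 2) = (2*u)*(-2 + u) = 2*u*(-2 + u))
N(R(5)) + X*(-13) = 2*1*(-2 + 1) + (1/11)*(-13) = 2*1*(-1) - 13/11 = -2 - 13/11 = -35/11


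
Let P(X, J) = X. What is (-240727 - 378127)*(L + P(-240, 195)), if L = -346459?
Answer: 214556062946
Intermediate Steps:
(-240727 - 378127)*(L + P(-240, 195)) = (-240727 - 378127)*(-346459 - 240) = -618854*(-346699) = 214556062946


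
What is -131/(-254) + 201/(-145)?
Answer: -32059/36830 ≈ -0.87046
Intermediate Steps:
-131/(-254) + 201/(-145) = -131*(-1/254) + 201*(-1/145) = 131/254 - 201/145 = -32059/36830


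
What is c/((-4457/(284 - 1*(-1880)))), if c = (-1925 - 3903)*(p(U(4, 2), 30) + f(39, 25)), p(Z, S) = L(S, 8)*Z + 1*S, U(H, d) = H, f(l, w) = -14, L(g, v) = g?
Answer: 1715203712/4457 ≈ 3.8483e+5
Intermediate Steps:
p(Z, S) = S + S*Z (p(Z, S) = S*Z + 1*S = S*Z + S = S + S*Z)
c = -792608 (c = (-1925 - 3903)*(30*(1 + 4) - 14) = -5828*(30*5 - 14) = -5828*(150 - 14) = -5828*136 = -792608)
c/((-4457/(284 - 1*(-1880)))) = -792608/((-4457/(284 - 1*(-1880)))) = -792608/((-4457/(284 + 1880))) = -792608/((-4457/2164)) = -792608/((-4457*1/2164)) = -792608/(-4457/2164) = -792608*(-2164/4457) = 1715203712/4457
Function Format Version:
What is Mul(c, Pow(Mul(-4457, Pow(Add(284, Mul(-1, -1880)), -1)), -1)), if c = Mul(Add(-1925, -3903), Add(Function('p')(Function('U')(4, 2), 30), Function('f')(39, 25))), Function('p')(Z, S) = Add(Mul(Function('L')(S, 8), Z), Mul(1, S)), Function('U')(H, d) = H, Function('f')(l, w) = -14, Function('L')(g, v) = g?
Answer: Rational(1715203712, 4457) ≈ 3.8483e+5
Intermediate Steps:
Function('p')(Z, S) = Add(S, Mul(S, Z)) (Function('p')(Z, S) = Add(Mul(S, Z), Mul(1, S)) = Add(Mul(S, Z), S) = Add(S, Mul(S, Z)))
c = -792608 (c = Mul(Add(-1925, -3903), Add(Mul(30, Add(1, 4)), -14)) = Mul(-5828, Add(Mul(30, 5), -14)) = Mul(-5828, Add(150, -14)) = Mul(-5828, 136) = -792608)
Mul(c, Pow(Mul(-4457, Pow(Add(284, Mul(-1, -1880)), -1)), -1)) = Mul(-792608, Pow(Mul(-4457, Pow(Add(284, Mul(-1, -1880)), -1)), -1)) = Mul(-792608, Pow(Mul(-4457, Pow(Add(284, 1880), -1)), -1)) = Mul(-792608, Pow(Mul(-4457, Pow(2164, -1)), -1)) = Mul(-792608, Pow(Mul(-4457, Rational(1, 2164)), -1)) = Mul(-792608, Pow(Rational(-4457, 2164), -1)) = Mul(-792608, Rational(-2164, 4457)) = Rational(1715203712, 4457)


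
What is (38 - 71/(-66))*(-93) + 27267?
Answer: 519925/22 ≈ 23633.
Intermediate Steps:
(38 - 71/(-66))*(-93) + 27267 = (38 - 71*(-1/66))*(-93) + 27267 = (38 + 71/66)*(-93) + 27267 = (2579/66)*(-93) + 27267 = -79949/22 + 27267 = 519925/22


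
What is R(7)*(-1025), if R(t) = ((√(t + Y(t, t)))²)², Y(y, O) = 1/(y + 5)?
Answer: -7405625/144 ≈ -51428.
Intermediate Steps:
Y(y, O) = 1/(5 + y)
R(t) = (t + 1/(5 + t))² (R(t) = ((√(t + 1/(5 + t)))²)² = (t + 1/(5 + t))²)
R(7)*(-1025) = (7 + 1/(5 + 7))²*(-1025) = (7 + 1/12)²*(-1025) = (85/12)²*(-1025) = (7225/144)*(-1025) = -7405625/144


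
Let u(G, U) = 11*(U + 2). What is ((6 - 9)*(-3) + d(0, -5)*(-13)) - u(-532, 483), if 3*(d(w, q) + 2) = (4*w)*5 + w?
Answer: -5300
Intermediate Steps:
u(G, U) = 22 + 11*U (u(G, U) = 11*(2 + U) = 22 + 11*U)
d(w, q) = -2 + 7*w (d(w, q) = -2 + ((4*w)*5 + w)/3 = -2 + (20*w + w)/3 = -2 + (21*w)/3 = -2 + 7*w)
((6 - 9)*(-3) + d(0, -5)*(-13)) - u(-532, 483) = ((6 - 9)*(-3) + (-2 + 7*0)*(-13)) - (22 + 11*483) = (-3*(-3) + (-2 + 0)*(-13)) - (22 + 5313) = (9 - 2*(-13)) - 1*5335 = (9 + 26) - 5335 = 35 - 5335 = -5300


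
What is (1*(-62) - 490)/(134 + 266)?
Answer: -69/50 ≈ -1.3800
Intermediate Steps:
(1*(-62) - 490)/(134 + 266) = (-62 - 490)/400 = -552*1/400 = -69/50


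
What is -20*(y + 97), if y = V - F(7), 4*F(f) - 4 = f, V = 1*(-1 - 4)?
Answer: -1785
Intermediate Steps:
V = -5 (V = 1*(-5) = -5)
F(f) = 1 + f/4
y = -31/4 (y = -5 - (1 + (¼)*7) = -5 - (1 + 7/4) = -5 - 1*11/4 = -5 - 11/4 = -31/4 ≈ -7.7500)
-20*(y + 97) = -20*(-31/4 + 97) = -20*357/4 = -1785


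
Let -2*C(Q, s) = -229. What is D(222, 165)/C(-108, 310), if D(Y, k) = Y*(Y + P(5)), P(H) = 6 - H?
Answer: 99012/229 ≈ 432.37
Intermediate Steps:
C(Q, s) = 229/2 (C(Q, s) = -1/2*(-229) = 229/2)
D(Y, k) = Y*(1 + Y) (D(Y, k) = Y*(Y + (6 - 1*5)) = Y*(Y + (6 - 5)) = Y*(Y + 1) = Y*(1 + Y))
D(222, 165)/C(-108, 310) = (222*(1 + 222))/(229/2) = (222*223)*(2/229) = 49506*(2/229) = 99012/229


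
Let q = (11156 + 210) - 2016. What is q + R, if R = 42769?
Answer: 52119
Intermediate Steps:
q = 9350 (q = 11366 - 2016 = 9350)
q + R = 9350 + 42769 = 52119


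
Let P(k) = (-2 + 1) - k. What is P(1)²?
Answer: 4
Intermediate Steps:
P(k) = -1 - k
P(1)² = (-1 - 1*1)² = (-1 - 1)² = (-2)² = 4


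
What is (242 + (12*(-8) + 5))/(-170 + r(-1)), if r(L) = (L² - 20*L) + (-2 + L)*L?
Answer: -151/146 ≈ -1.0342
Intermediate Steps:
r(L) = L² - 20*L + L*(-2 + L) (r(L) = (L² - 20*L) + L*(-2 + L) = L² - 20*L + L*(-2 + L))
(242 + (12*(-8) + 5))/(-170 + r(-1)) = (242 + (12*(-8) + 5))/(-170 + 2*(-1)*(-11 - 1)) = (242 + (-96 + 5))/(-170 + 2*(-1)*(-12)) = (242 - 91)/(-170 + 24) = 151/(-146) = 151*(-1/146) = -151/146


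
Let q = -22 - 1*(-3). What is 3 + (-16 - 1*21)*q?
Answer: 706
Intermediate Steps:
q = -19 (q = -22 + 3 = -19)
3 + (-16 - 1*21)*q = 3 + (-16 - 1*21)*(-19) = 3 + (-16 - 21)*(-19) = 3 - 37*(-19) = 3 + 703 = 706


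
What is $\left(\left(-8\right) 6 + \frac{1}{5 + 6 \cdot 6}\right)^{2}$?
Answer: $\frac{3869089}{1681} \approx 2301.7$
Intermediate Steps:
$\left(\left(-8\right) 6 + \frac{1}{5 + 6 \cdot 6}\right)^{2} = \left(-48 + \frac{1}{5 + 36}\right)^{2} = \left(-48 + \frac{1}{41}\right)^{2} = \left(- \frac{1967}{41}\right)^{2} = \frac{3869089}{1681}$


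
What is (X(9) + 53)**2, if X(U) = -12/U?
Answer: 24025/9 ≈ 2669.4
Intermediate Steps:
(X(9) + 53)**2 = (-12/9 + 53)**2 = (-12*1/9 + 53)**2 = (-4/3 + 53)**2 = (155/3)**2 = 24025/9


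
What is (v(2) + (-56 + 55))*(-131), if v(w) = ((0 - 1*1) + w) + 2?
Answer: -262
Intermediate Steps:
v(w) = 1 + w (v(w) = ((0 - 1) + w) + 2 = (-1 + w) + 2 = 1 + w)
(v(2) + (-56 + 55))*(-131) = ((1 + 2) + (-56 + 55))*(-131) = (3 - 1)*(-131) = 2*(-131) = -262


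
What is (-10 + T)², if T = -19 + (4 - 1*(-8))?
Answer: 289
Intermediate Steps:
T = -7 (T = -19 + (4 + 8) = -19 + 12 = -7)
(-10 + T)² = (-10 - 7)² = (-17)² = 289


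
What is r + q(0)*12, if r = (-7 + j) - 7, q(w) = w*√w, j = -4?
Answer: -18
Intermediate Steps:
q(w) = w^(3/2)
r = -18 (r = (-7 - 4) - 7 = -11 - 7 = -18)
r + q(0)*12 = -18 + 0^(3/2)*12 = -18 + 0*12 = -18 + 0 = -18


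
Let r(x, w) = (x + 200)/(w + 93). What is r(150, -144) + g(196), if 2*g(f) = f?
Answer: 4648/51 ≈ 91.137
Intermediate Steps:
g(f) = f/2
r(x, w) = (200 + x)/(93 + w)
r(150, -144) + g(196) = (200 + 150)/(93 - 144) + (1/2)*196 = 350/(-51) + 98 = -1/51*350 + 98 = -350/51 + 98 = 4648/51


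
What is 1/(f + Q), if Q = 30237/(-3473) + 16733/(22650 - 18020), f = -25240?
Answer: -16079990/405940831201 ≈ -3.9612e-5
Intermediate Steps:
Q = -81883601/16079990 (Q = 30237*(-1/3473) + 16733/4630 = -30237/3473 + 16733*(1/4630) = -30237/3473 + 16733/4630 = -81883601/16079990 ≈ -5.0923)
1/(f + Q) = 1/(-25240 - 81883601/16079990) = 1/(-405940831201/16079990) = -16079990/405940831201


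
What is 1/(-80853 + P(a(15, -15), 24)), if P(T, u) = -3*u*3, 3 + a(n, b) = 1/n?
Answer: -1/81069 ≈ -1.2335e-5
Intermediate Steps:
a(n, b) = -3 + 1/n
P(T, u) = -9*u
1/(-80853 + P(a(15, -15), 24)) = 1/(-80853 - 9*24) = 1/(-80853 - 216) = 1/(-81069) = -1/81069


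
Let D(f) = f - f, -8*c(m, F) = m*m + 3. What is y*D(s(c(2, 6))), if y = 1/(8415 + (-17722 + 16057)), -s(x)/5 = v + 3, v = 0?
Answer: 0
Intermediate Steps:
c(m, F) = -3/8 - m²/8 (c(m, F) = -(m*m + 3)/8 = -(m² + 3)/8 = -(3 + m²)/8 = -3/8 - m²/8)
s(x) = -15 (s(x) = -5*(0 + 3) = -5*3 = -15)
y = 1/6750 (y = 1/(8415 - 1665) = 1/6750 ≈ 0.00014815)
D(f) = 0
y*D(s(c(2, 6))) = (1/6750)*0 = 0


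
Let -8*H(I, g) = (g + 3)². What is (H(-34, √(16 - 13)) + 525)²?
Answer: 4384863/16 - 3141*√3/4 ≈ 2.7269e+5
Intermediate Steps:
H(I, g) = -(3 + g)²/8 (H(I, g) = -(g + 3)²/8 = -(3 + g)²/8)
(H(-34, √(16 - 13)) + 525)² = (-(3 + √(16 - 13))²/8 + 525)² = (-(3 + √3)²/8 + 525)² = (525 - (3 + √3)²/8)²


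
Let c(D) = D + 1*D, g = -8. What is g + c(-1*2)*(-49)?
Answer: 188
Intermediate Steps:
c(D) = 2*D (c(D) = D + D = 2*D)
g + c(-1*2)*(-49) = -8 + (2*(-1*2))*(-49) = -8 + (2*(-2))*(-49) = -8 - 4*(-49) = -8 + 196 = 188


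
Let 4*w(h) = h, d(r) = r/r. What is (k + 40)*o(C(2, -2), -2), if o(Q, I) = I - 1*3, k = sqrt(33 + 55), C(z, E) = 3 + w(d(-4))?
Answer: -200 - 10*sqrt(22) ≈ -246.90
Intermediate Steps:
d(r) = 1
w(h) = h/4
C(z, E) = 13/4 (C(z, E) = 3 + (1/4)*1 = 3 + 1/4 = 13/4)
k = 2*sqrt(22) (k = sqrt(88) = 2*sqrt(22) ≈ 9.3808)
o(Q, I) = -3 + I (o(Q, I) = I - 3 = -3 + I)
(k + 40)*o(C(2, -2), -2) = (2*sqrt(22) + 40)*(-3 - 2) = (40 + 2*sqrt(22))*(-5) = -200 - 10*sqrt(22)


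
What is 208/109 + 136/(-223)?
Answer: 31560/24307 ≈ 1.2984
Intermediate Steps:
208/109 + 136/(-223) = 208*(1/109) + 136*(-1/223) = 208/109 - 136/223 = 31560/24307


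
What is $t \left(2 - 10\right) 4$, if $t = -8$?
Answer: $256$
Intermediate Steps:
$t \left(2 - 10\right) 4 = - 8 \left(2 - 10\right) 4 = \left(-8\right) \left(-8\right) 4 = 64 \cdot 4 = 256$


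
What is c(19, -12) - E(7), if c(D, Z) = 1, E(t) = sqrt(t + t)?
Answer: 1 - sqrt(14) ≈ -2.7417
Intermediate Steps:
E(t) = sqrt(2)*sqrt(t) (E(t) = sqrt(2*t) = sqrt(2)*sqrt(t))
c(19, -12) - E(7) = 1 - sqrt(2)*sqrt(7) = 1 - sqrt(14)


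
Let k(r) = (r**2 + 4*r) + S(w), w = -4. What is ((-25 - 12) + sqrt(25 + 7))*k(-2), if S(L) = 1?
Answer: 111 - 12*sqrt(2) ≈ 94.029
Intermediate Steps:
k(r) = 1 + r**2 + 4*r (k(r) = (r**2 + 4*r) + 1 = 1 + r**2 + 4*r)
((-25 - 12) + sqrt(25 + 7))*k(-2) = ((-25 - 12) + sqrt(25 + 7))*(1 + (-2)**2 + 4*(-2)) = (-37 + sqrt(32))*(1 + 4 - 8) = (-37 + 4*sqrt(2))*(-3) = 111 - 12*sqrt(2)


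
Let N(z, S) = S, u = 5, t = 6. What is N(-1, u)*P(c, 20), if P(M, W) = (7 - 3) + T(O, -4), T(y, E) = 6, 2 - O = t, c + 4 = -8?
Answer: 50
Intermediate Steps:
c = -12 (c = -4 - 8 = -12)
O = -4 (O = 2 - 1*6 = 2 - 6 = -4)
P(M, W) = 10 (P(M, W) = (7 - 3) + 6 = 4 + 6 = 10)
N(-1, u)*P(c, 20) = 5*10 = 50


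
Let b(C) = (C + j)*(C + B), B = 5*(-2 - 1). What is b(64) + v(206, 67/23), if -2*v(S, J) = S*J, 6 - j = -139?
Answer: 228642/23 ≈ 9941.0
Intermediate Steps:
j = 145 (j = 6 - 1*(-139) = 6 + 139 = 145)
B = -15 (B = 5*(-3) = -15)
b(C) = (-15 + C)*(145 + C) (b(C) = (C + 145)*(C - 15) = (145 + C)*(-15 + C) = (-15 + C)*(145 + C))
v(S, J) = -J*S/2 (v(S, J) = -S*J/2 = -J*S/2)
b(64) + v(206, 67/23) = (-2175 + 64**2 + 130*64) - 1/2*67/23*206 = (-2175 + 4096 + 8320) - 1/2*67*(1/23)*206 = 10241 - 1/2*67/23*206 = 10241 - 6901/23 = 228642/23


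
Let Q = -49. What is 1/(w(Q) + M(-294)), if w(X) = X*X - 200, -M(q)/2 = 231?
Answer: 1/1739 ≈ 0.00057504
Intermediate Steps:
M(q) = -462 (M(q) = -2*231 = -462)
w(X) = -200 + X² (w(X) = X² - 200 = -200 + X²)
1/(w(Q) + M(-294)) = 1/((-200 + (-49)²) - 462) = 1/((-200 + 2401) - 462) = 1/(2201 - 462) = 1/1739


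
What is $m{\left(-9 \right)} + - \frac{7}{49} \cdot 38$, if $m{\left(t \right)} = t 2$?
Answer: $- \frac{164}{7} \approx -23.429$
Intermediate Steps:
$m{\left(t \right)} = 2 t$
$m{\left(-9 \right)} + - \frac{7}{49} \cdot 38 = 2 \left(-9\right) + - \frac{7}{49} \cdot 38 = -18 + \left(-7\right) \frac{1}{49} \cdot 38 = -18 - \frac{38}{7} = - \frac{164}{7}$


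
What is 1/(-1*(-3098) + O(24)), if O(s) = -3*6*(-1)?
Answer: 1/3116 ≈ 0.00032092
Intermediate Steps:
O(s) = 18 (O(s) = -18*(-1) = 18)
1/(-1*(-3098) + O(24)) = 1/(-1*(-3098) + 18) = 1/(3098 + 18) = 1/3116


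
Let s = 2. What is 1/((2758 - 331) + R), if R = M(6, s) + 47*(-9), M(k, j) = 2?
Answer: 1/2006 ≈ 0.00049850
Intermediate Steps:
R = -421 (R = 2 + 47*(-9) = 2 - 423 = -421)
1/((2758 - 331) + R) = 1/((2758 - 331) - 421) = 1/(2427 - 421) = 1/2006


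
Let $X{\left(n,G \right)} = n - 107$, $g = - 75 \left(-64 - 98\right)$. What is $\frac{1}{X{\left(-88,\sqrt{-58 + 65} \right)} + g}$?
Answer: $\frac{1}{11955} \approx 8.3647 \cdot 10^{-5}$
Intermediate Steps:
$g = 12150$ ($g = \left(-75\right) \left(-162\right) = 12150$)
$X{\left(n,G \right)} = -107 + n$ ($X{\left(n,G \right)} = n - 107 = -107 + n$)
$\frac{1}{X{\left(-88,\sqrt{-58 + 65} \right)} + g} = \frac{1}{\left(-107 - 88\right) + 12150} = \frac{1}{-195 + 12150} = \frac{1}{11955}$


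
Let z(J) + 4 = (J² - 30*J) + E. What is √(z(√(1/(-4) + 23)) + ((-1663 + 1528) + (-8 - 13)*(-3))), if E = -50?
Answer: √(-413 - 60*√91)/2 ≈ 15.695*I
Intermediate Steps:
z(J) = -54 + J² - 30*J (z(J) = -4 + ((J² - 30*J) - 50) = -4 + (-50 + J² - 30*J) = -54 + J² - 30*J)
√(z(√(1/(-4) + 23)) + ((-1663 + 1528) + (-8 - 13)*(-3))) = √((-54 + (√(1/(-4) + 23))² - 30*√(1/(-4) + 23)) + ((-1663 + 1528) + (-8 - 13)*(-3))) = √((-54 + (√(-¼ + 23))² - 30*√(-¼ + 23)) + (-135 - 21*(-3))) = √((-54 + (√(91/4))² - 15*√91) + (-135 + 63)) = √((-54 + (√91/2)² - 15*√91) - 72) = √((-54 + 91/4 - 15*√91) - 72) = √((-125/4 - 15*√91) - 72) = √(-413/4 - 15*√91)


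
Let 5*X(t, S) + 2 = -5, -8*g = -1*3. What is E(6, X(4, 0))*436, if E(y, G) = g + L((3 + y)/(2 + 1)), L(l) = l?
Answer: 2943/2 ≈ 1471.5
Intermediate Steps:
g = 3/8 (g = -(-1)*3/8 = -1/8*(-3) = 3/8 ≈ 0.37500)
X(t, S) = -7/5 (X(t, S) = -2/5 + (1/5)*(-5) = -2/5 - 1 = -7/5)
E(y, G) = 11/8 + y/3 (E(y, G) = 3/8 + (3 + y)/(2 + 1) = 3/8 + (3 + y)/3 = 3/8 + (3 + y)*(1/3) = 3/8 + (1 + y/3) = 11/8 + y/3)
E(6, X(4, 0))*436 = (11/8 + (1/3)*6)*436 = (11/8 + 2)*436 = (27/8)*436 = 2943/2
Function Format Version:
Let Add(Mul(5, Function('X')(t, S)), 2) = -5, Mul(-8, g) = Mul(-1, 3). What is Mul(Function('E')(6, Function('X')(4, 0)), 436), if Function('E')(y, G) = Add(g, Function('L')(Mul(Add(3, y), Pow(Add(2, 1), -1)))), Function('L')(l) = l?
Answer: Rational(2943, 2) ≈ 1471.5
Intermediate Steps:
g = Rational(3, 8) (g = Mul(Rational(-1, 8), Mul(-1, 3)) = Mul(Rational(-1, 8), -3) = Rational(3, 8) ≈ 0.37500)
Function('X')(t, S) = Rational(-7, 5) (Function('X')(t, S) = Add(Rational(-2, 5), Mul(Rational(1, 5), -5)) = Add(Rational(-2, 5), -1) = Rational(-7, 5))
Function('E')(y, G) = Add(Rational(11, 8), Mul(Rational(1, 3), y)) (Function('E')(y, G) = Add(Rational(3, 8), Mul(Add(3, y), Pow(Add(2, 1), -1))) = Add(Rational(3, 8), Mul(Add(3, y), Pow(3, -1))) = Add(Rational(3, 8), Mul(Add(3, y), Rational(1, 3))) = Add(Rational(3, 8), Add(1, Mul(Rational(1, 3), y))) = Add(Rational(11, 8), Mul(Rational(1, 3), y)))
Mul(Function('E')(6, Function('X')(4, 0)), 436) = Mul(Add(Rational(11, 8), Mul(Rational(1, 3), 6)), 436) = Mul(Add(Rational(11, 8), 2), 436) = Mul(Rational(27, 8), 436) = Rational(2943, 2)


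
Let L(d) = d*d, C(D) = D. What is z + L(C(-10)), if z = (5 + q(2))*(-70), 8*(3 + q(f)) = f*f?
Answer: -75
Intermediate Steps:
q(f) = -3 + f²/8 (q(f) = -3 + (f*f)/8 = -3 + f²/8)
L(d) = d²
z = -175 (z = (5 + (-3 + (⅛)*2²))*(-70) = (5 + (-3 + (⅛)*4))*(-70) = (5 + (-3 + ½))*(-70) = (5 - 5/2)*(-70) = (5/2)*(-70) = -175)
z + L(C(-10)) = -175 + (-10)² = -175 + 100 = -75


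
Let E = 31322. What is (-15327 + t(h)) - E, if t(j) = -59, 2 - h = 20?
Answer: -46708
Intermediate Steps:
h = -18 (h = 2 - 1*20 = 2 - 20 = -18)
(-15327 + t(h)) - E = (-15327 - 59) - 1*31322 = -15386 - 31322 = -46708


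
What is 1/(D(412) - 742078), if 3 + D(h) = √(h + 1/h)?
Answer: -305737372/226881894581387 - 2*√17483735/226881894581387 ≈ -1.3476e-6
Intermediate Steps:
D(h) = -3 + √(h + 1/h)
1/(D(412) - 742078) = 1/((-3 + √(412 + 1/412)) - 742078) = 1/((-3 + √(169745/412)) - 742078) = 1/((-3 + √17483735/206) - 742078) = 1/(-742081 + √17483735/206)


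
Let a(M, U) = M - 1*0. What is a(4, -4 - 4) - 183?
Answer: -179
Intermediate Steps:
a(M, U) = M (a(M, U) = M + 0 = M)
a(4, -4 - 4) - 183 = 4 - 183 = -179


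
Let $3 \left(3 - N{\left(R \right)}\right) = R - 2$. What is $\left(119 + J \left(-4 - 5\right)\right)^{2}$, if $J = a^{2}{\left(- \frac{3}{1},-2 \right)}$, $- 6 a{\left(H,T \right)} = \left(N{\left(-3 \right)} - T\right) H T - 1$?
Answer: $\frac{1092025}{16} \approx 68252.0$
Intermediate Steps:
$N{\left(R \right)} = \frac{11}{3} - \frac{R}{3}$ ($N{\left(R \right)} = 3 - \frac{R - 2}{3} = 3 - \frac{-2 + R}{3} = 3 - \left(- \frac{2}{3} + \frac{R}{3}\right) = \frac{11}{3} - \frac{R}{3}$)
$a{\left(H,T \right)} = \frac{1}{6} - \frac{H T \left(\frac{14}{3} - T\right)}{6}$ ($a{\left(H,T \right)} = - \frac{\left(\left(\frac{11}{3} - -1\right) - T\right) H T - 1}{6} = - \frac{\left(\left(\frac{11}{3} + 1\right) - T\right) H T - 1}{6} = - \frac{\left(\frac{14}{3} - T\right) H T - 1}{6} = - \frac{H \left(\frac{14}{3} - T\right) T - 1}{6} = - \frac{H T \left(\frac{14}{3} - T\right) - 1}{6} = - \frac{-1 + H T \left(\frac{14}{3} - T\right)}{6} = \frac{1}{6} - \frac{H T \left(\frac{14}{3} - T\right)}{6}$)
$J = \frac{169}{4}$ ($J = \left(\frac{1}{6} - \frac{7}{9} \left(- \frac{3}{1}\right) \left(-2\right) + \frac{- \frac{3}{1} \left(-2\right)^{2}}{6}\right)^{2} = \left(\frac{1}{6} - \frac{7}{9} \left(\left(-3\right) 1\right) \left(-2\right) + \frac{1}{6} \left(\left(-3\right) 1\right) 4\right)^{2} = \left(\frac{1}{6} - \left(- \frac{7}{3}\right) \left(-2\right) + \frac{1}{6} \left(-3\right) 4\right)^{2} = \left(\frac{1}{6} - \frac{14}{3} - 2\right)^{2} = \left(- \frac{13}{2}\right)^{2} = \frac{169}{4} \approx 42.25$)
$\left(119 + J \left(-4 - 5\right)\right)^{2} = \left(119 + \frac{169 \left(-4 - 5\right)}{4}\right)^{2} = \left(119 + \frac{169}{4} \left(-9\right)\right)^{2} = \left(119 - \frac{1521}{4}\right)^{2} = \left(- \frac{1045}{4}\right)^{2} = \frac{1092025}{16}$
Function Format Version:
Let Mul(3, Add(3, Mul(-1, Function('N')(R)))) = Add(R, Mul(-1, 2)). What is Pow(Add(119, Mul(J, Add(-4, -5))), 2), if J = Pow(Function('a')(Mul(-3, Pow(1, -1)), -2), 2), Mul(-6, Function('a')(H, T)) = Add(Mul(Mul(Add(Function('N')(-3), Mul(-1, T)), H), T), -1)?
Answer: Rational(1092025, 16) ≈ 68252.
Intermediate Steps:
Function('N')(R) = Add(Rational(11, 3), Mul(Rational(-1, 3), R)) (Function('N')(R) = Add(3, Mul(Rational(-1, 3), Add(R, Mul(-1, 2)))) = Add(3, Mul(Rational(-1, 3), Add(R, -2))) = Add(3, Mul(Rational(-1, 3), Add(-2, R))) = Add(3, Add(Rational(2, 3), Mul(Rational(-1, 3), R))) = Add(Rational(11, 3), Mul(Rational(-1, 3), R)))
Function('a')(H, T) = Add(Rational(1, 6), Mul(Rational(-1, 6), H, T, Add(Rational(14, 3), Mul(-1, T)))) (Function('a')(H, T) = Mul(Rational(-1, 6), Add(Mul(Mul(Add(Add(Rational(11, 3), Mul(Rational(-1, 3), -3)), Mul(-1, T)), H), T), -1)) = Mul(Rational(-1, 6), Add(Mul(Mul(Add(Add(Rational(11, 3), 1), Mul(-1, T)), H), T), -1)) = Mul(Rational(-1, 6), Add(Mul(Mul(Add(Rational(14, 3), Mul(-1, T)), H), T), -1)) = Mul(Rational(-1, 6), Add(Mul(Mul(H, Add(Rational(14, 3), Mul(-1, T))), T), -1)) = Mul(Rational(-1, 6), Add(Mul(H, T, Add(Rational(14, 3), Mul(-1, T))), -1)) = Mul(Rational(-1, 6), Add(-1, Mul(H, T, Add(Rational(14, 3), Mul(-1, T))))) = Add(Rational(1, 6), Mul(Rational(-1, 6), H, T, Add(Rational(14, 3), Mul(-1, T)))))
J = Rational(169, 4) (J = Pow(Add(Rational(1, 6), Mul(Rational(-7, 9), Mul(-3, Pow(1, -1)), -2), Mul(Rational(1, 6), Mul(-3, Pow(1, -1)), Pow(-2, 2))), 2) = Pow(Add(Rational(1, 6), Mul(Rational(-7, 9), Mul(-3, 1), -2), Mul(Rational(1, 6), Mul(-3, 1), 4)), 2) = Pow(Add(Rational(1, 6), Mul(Rational(-7, 9), -3, -2), Mul(Rational(1, 6), -3, 4)), 2) = Pow(Add(Rational(1, 6), Rational(-14, 3), -2), 2) = Pow(Rational(-13, 2), 2) = Rational(169, 4) ≈ 42.250)
Pow(Add(119, Mul(J, Add(-4, -5))), 2) = Pow(Add(119, Mul(Rational(169, 4), Add(-4, -5))), 2) = Pow(Add(119, Mul(Rational(169, 4), -9)), 2) = Pow(Add(119, Rational(-1521, 4)), 2) = Pow(Rational(-1045, 4), 2) = Rational(1092025, 16)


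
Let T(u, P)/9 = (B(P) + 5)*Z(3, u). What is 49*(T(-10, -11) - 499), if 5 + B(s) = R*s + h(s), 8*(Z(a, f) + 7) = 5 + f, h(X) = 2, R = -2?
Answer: -105154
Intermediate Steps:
Z(a, f) = -51/8 + f/8 (Z(a, f) = -7 + (5 + f)/8 = -7 + (5/8 + f/8) = -51/8 + f/8)
B(s) = -3 - 2*s (B(s) = -5 + (-2*s + 2) = -5 + (2 - 2*s) = -3 - 2*s)
T(u, P) = 9*(2 - 2*P)*(-51/8 + u/8) (T(u, P) = 9*(((-3 - 2*P) + 5)*(-51/8 + u/8)) = 9*((2 - 2*P)*(-51/8 + u/8)) = 9*(2 - 2*P)*(-51/8 + u/8))
49*(T(-10, -11) - 499) = 49*(-9*(-1 - 11)*(-51 - 10)/4 - 499) = 49*(-9/4*(-12)*(-61) - 499) = 49*(-1647 - 499) = 49*(-2146) = -105154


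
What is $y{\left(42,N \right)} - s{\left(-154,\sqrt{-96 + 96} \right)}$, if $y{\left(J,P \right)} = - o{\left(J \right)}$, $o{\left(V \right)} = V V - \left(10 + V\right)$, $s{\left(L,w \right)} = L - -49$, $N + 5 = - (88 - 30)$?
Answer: $-1607$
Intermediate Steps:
$N = -63$ ($N = -5 - \left(88 - 30\right) = -5 - 58 = -63$)
$s{\left(L,w \right)} = 49 + L$ ($s{\left(L,w \right)} = L + 49 = 49 + L$)
$o{\left(V \right)} = -10 + V^{2} - V$ ($o{\left(V \right)} = V^{2} - \left(10 + V\right) = -10 + V^{2} - V$)
$y{\left(J,P \right)} = 10 + J - J^{2}$ ($y{\left(J,P \right)} = - (-10 + J^{2} - J) = 10 + J - J^{2}$)
$y{\left(42,N \right)} - s{\left(-154,\sqrt{-96 + 96} \right)} = \left(10 + 42 - 42^{2}\right) - \left(49 - 154\right) = \left(10 + 42 - 1764\right) - -105 = \left(10 + 42 - 1764\right) + 105 = -1712 + 105 = -1607$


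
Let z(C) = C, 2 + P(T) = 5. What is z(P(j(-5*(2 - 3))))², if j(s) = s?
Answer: 9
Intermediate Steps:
P(T) = 3 (P(T) = -2 + 5 = 3)
z(P(j(-5*(2 - 3))))² = 3² = 9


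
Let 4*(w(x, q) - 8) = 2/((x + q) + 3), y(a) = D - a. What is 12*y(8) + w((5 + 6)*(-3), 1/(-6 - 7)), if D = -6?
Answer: -125133/782 ≈ -160.02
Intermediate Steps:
y(a) = -6 - a
w(x, q) = 8 + 1/(2*(3 + q + x)) (w(x, q) = 8 + (2/((x + q) + 3))/4 = 8 + (2/((q + x) + 3))/4 = 8 + (2/(3 + q + x))/4 = 8 + 1/(2*(3 + q + x)))
12*y(8) + w((5 + 6)*(-3), 1/(-6 - 7)) = 12*(-6 - 1*8) + (49/2 + 8/(-6 - 7) + 8*((5 + 6)*(-3)))/(3 + 1/(-6 - 7) + (5 + 6)*(-3)) = 12*(-6 - 8) + (49/2 + 8/(-13) + 8*(11*(-3)))/(3 + 1/(-13) + 11*(-3)) = 12*(-14) + (49/2 + 8*(-1/13) + 8*(-33))/(3 - 1/13 - 33) = -168 + (49/2 - 8/13 - 264)/(-391/13) = -168 - 13/391*(-6243/26) = -168 + 6243/782 = -125133/782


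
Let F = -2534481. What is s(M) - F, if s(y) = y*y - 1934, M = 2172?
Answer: 7250131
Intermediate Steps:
s(y) = -1934 + y**2 (s(y) = y**2 - 1934 = -1934 + y**2)
s(M) - F = (-1934 + 2172**2) - 1*(-2534481) = (-1934 + 4717584) + 2534481 = 4715650 + 2534481 = 7250131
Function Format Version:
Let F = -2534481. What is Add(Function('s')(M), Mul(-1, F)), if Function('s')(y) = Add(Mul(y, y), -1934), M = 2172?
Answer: 7250131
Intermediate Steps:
Function('s')(y) = Add(-1934, Pow(y, 2)) (Function('s')(y) = Add(Pow(y, 2), -1934) = Add(-1934, Pow(y, 2)))
Add(Function('s')(M), Mul(-1, F)) = Add(Add(-1934, Pow(2172, 2)), Mul(-1, -2534481)) = Add(Add(-1934, 4717584), 2534481) = Add(4715650, 2534481) = 7250131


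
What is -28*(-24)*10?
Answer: 6720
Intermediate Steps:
-28*(-24)*10 = 672*10 = 6720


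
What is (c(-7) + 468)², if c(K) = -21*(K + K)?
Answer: 580644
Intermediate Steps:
c(K) = -42*K
(c(-7) + 468)² = (-42*(-7) + 468)² = (294 + 468)² = 762² = 580644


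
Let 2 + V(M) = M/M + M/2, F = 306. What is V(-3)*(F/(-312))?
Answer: 255/104 ≈ 2.4519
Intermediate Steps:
V(M) = -1 + M/2 (V(M) = -2 + (M/M + M/2) = -2 + (1 + M*(½)) = -2 + (1 + M/2) = -1 + M/2)
V(-3)*(F/(-312)) = (-1 + (½)*(-3))*(306/(-312)) = (-1 - 3/2)*(306*(-1/312)) = -5/2*(-51/52) = 255/104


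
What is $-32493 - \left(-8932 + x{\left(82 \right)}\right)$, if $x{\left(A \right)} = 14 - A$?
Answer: $-23493$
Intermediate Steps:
$-32493 - \left(-8932 + x{\left(82 \right)}\right) = -32493 + \left(8932 - \left(14 - 82\right)\right) = -32493 + \left(8932 - -68\right) = -32493 + \left(8932 + 68\right) = -32493 + 9000 = -23493$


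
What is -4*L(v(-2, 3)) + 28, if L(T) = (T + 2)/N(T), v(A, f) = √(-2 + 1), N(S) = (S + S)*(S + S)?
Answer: 30 + I ≈ 30.0 + 1.0*I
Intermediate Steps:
N(S) = 4*S² (N(S) = (2*S)*(2*S) = 4*S²)
v(A, f) = I (v(A, f) = √(-1) = I)
L(T) = (2 + T)/(4*T²) (L(T) = (T + 2)/((4*T²)) = (2 + T)*(1/(4*T²)) = (2 + T)/(4*T²))
-4*L(v(-2, 3)) + 28 = -(2 + I)/I² + 28 = -(-1)*(2 + I) + 28 = -4*(-½ - I/4) + 28 = (2 + I) + 28 = 30 + I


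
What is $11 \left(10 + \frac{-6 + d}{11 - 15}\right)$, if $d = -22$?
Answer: $187$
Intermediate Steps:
$11 \left(10 + \frac{-6 + d}{11 - 15}\right) = 11 \left(10 + \frac{-6 - 22}{11 - 15}\right) = 11 \left(10 - \frac{28}{11 - 15}\right) = 11 \left(10 - \frac{28}{-4}\right) = 11 \left(10 - -7\right) = 11 \left(10 + 7\right) = 11 \cdot 17 = 187$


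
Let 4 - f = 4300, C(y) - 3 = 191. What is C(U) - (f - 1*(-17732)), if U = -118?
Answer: -13242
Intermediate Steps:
C(y) = 194 (C(y) = 3 + 191 = 194)
f = -4296 (f = 4 - 1*4300 = 4 - 4300 = -4296)
C(U) - (f - 1*(-17732)) = 194 - (-4296 - 1*(-17732)) = 194 - (-4296 + 17732) = 194 - 1*13436 = 194 - 13436 = -13242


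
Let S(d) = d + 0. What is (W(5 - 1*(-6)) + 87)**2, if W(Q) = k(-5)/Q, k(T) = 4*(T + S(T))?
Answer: 840889/121 ≈ 6949.5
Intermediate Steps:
S(d) = d
k(T) = 8*T (k(T) = 4*(T + T) = 4*(2*T) = 8*T)
W(Q) = -40/Q (W(Q) = (8*(-5))/Q = -40/Q)
(W(5 - 1*(-6)) + 87)**2 = (-40/(5 - 1*(-6)) + 87)**2 = (-40/(5 + 6) + 87)**2 = (-40/11 + 87)**2 = (917/11)**2 = 840889/121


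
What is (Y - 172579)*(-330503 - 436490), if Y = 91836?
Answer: 61929315799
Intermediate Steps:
(Y - 172579)*(-330503 - 436490) = (91836 - 172579)*(-330503 - 436490) = -80743*(-766993) = 61929315799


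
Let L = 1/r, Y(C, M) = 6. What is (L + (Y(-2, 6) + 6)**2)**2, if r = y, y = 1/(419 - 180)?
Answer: 146689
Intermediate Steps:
y = 1/239 ≈ 0.0041841
r = 1/239 ≈ 0.0041841
L = 239 (L = 1/(1/239) = 239)
(L + (Y(-2, 6) + 6)**2)**2 = (239 + (6 + 6)**2)**2 = (239 + 12**2)**2 = (239 + 144)**2 = 383**2 = 146689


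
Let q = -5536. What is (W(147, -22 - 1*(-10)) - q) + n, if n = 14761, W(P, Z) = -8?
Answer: 20289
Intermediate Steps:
(W(147, -22 - 1*(-10)) - q) + n = (-8 - 1*(-5536)) + 14761 = (-8 + 5536) + 14761 = 5528 + 14761 = 20289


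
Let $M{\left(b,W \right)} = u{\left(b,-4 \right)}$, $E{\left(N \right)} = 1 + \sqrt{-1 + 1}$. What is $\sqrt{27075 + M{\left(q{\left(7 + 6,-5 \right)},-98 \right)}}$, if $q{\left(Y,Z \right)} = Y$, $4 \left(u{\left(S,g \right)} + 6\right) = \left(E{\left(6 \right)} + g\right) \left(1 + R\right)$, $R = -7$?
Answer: $\frac{\sqrt{108294}}{2} \approx 164.54$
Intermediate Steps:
$E{\left(N \right)} = 1$ ($E{\left(N \right)} = 1 + \sqrt{0} = 1 + 0 = 1$)
$u{\left(S,g \right)} = - \frac{15}{2} - \frac{3 g}{2}$ ($u{\left(S,g \right)} = -6 + \frac{\left(1 + g\right) \left(1 - 7\right)}{4} = -6 + \frac{\left(1 + g\right) \left(-6\right)}{4} = -6 + \frac{-6 - 6 g}{4} = -6 - \left(\frac{3}{2} + \frac{3 g}{2}\right) = - \frac{15}{2} - \frac{3 g}{2}$)
$M{\left(b,W \right)} = - \frac{3}{2}$ ($M{\left(b,W \right)} = - \frac{15}{2} - -6 = - \frac{15}{2} + 6 = - \frac{3}{2}$)
$\sqrt{27075 + M{\left(q{\left(7 + 6,-5 \right)},-98 \right)}} = \sqrt{27075 - \frac{3}{2}} = \sqrt{\frac{54147}{2}} = \frac{\sqrt{108294}}{2}$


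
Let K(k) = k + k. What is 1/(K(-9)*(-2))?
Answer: 1/36 ≈ 0.027778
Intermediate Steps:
K(k) = 2*k
1/(K(-9)*(-2)) = 1/((2*(-9))*(-2)) = 1/(-18*(-2)) = 1/36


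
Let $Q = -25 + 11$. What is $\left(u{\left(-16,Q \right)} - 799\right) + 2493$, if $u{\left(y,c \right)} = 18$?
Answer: $1712$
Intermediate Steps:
$Q = -14$
$\left(u{\left(-16,Q \right)} - 799\right) + 2493 = \left(18 - 799\right) + 2493 = -781 + 2493 = 1712$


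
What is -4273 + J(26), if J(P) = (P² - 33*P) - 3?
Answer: -4458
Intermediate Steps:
J(P) = -3 + P² - 33*P
-4273 + J(26) = -4273 + (-3 + 26² - 33*26) = -4273 + (-3 + 676 - 858) = -4273 - 185 = -4458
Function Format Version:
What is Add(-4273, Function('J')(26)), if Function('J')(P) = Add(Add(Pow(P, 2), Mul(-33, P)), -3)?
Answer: -4458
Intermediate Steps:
Function('J')(P) = Add(-3, Pow(P, 2), Mul(-33, P))
Add(-4273, Function('J')(26)) = Add(-4273, Add(-3, Pow(26, 2), Mul(-33, 26))) = Add(-4273, Add(-3, 676, -858)) = Add(-4273, -185) = -4458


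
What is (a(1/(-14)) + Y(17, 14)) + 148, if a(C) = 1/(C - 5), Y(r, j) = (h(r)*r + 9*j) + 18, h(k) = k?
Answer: 41237/71 ≈ 580.80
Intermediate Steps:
Y(r, j) = 18 + r² + 9*j (Y(r, j) = (r*r + 9*j) + 18 = (r² + 9*j) + 18 = 18 + r² + 9*j)
a(C) = 1/(-5 + C)
(a(1/(-14)) + Y(17, 14)) + 148 = (1/(-5 + 1/(-14)) + (18 + 17² + 9*14)) + 148 = (1/(-5 - 1/14) + (18 + 289 + 126)) + 148 = (1/(-71/14) + 433) + 148 = (-14/71 + 433) + 148 = 30729/71 + 148 = 41237/71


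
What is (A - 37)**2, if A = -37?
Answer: 5476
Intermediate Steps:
(A - 37)**2 = (-37 - 37)**2 = (-74)**2 = 5476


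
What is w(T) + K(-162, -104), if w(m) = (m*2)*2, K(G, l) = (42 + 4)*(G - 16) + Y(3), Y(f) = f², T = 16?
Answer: -8115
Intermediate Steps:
K(G, l) = -727 + 46*G (K(G, l) = (42 + 4)*(G - 16) + 3² = 46*(-16 + G) + 9 = (-736 + 46*G) + 9 = -727 + 46*G)
w(m) = 4*m (w(m) = (2*m)*2 = 4*m)
w(T) + K(-162, -104) = 4*16 + (-727 + 46*(-162)) = 64 + (-727 - 7452) = 64 - 8179 = -8115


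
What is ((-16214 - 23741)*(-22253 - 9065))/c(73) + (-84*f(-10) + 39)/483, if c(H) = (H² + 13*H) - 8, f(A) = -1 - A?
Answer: 20145952256/100947 ≈ 1.9957e+5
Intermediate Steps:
c(H) = -8 + H² + 13*H
((-16214 - 23741)*(-22253 - 9065))/c(73) + (-84*f(-10) + 39)/483 = ((-16214 - 23741)*(-22253 - 9065))/(-8 + 73² + 13*73) + (-84*(-1 - 1*(-10)) + 39)/483 = (-39955*(-31318))/(-8 + 5329 + 949) + (-84*(-1 + 10) + 39)*(1/483) = 1251310690/6270 + (-84*9 + 39)*(1/483) = 1251310690*(1/6270) + (-756 + 39)*(1/483) = 125131069/627 - 717*1/483 = 125131069/627 - 239/161 = 20145952256/100947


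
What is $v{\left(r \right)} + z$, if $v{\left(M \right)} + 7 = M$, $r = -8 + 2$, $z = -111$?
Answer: $-124$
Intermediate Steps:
$r = -6$
$v{\left(M \right)} = -7 + M$
$v{\left(r \right)} + z = \left(-7 - 6\right) - 111 = -13 - 111 = -124$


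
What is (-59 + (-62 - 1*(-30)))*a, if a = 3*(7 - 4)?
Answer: -819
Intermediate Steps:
a = 9 (a = 3*3 = 9)
(-59 + (-62 - 1*(-30)))*a = (-59 + (-62 - 1*(-30)))*9 = (-59 + (-62 + 30))*9 = (-59 - 32)*9 = -91*9 = -819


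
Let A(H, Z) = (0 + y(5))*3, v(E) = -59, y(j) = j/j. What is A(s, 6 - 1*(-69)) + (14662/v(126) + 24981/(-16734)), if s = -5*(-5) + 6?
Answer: -81288623/329102 ≈ -247.00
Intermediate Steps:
y(j) = 1
s = 31 (s = 25 + 6 = 31)
A(H, Z) = 3 (A(H, Z) = (0 + 1)*3 = 1*3 = 3)
A(s, 6 - 1*(-69)) + (14662/v(126) + 24981/(-16734)) = 3 + (14662/(-59) + 24981/(-16734)) = 3 + (14662*(-1/59) + 24981*(-1/16734)) = 3 + (-14662/59 - 8327/5578) = 3 - 82275929/329102 = -81288623/329102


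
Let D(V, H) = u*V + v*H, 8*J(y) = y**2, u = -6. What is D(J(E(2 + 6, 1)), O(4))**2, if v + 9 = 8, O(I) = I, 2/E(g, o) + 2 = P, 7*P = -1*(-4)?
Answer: 299209/10000 ≈ 29.921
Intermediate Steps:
P = 4/7 (P = (-1*(-4))/7 = (1/7)*4 = 4/7 ≈ 0.57143)
E(g, o) = -7/5 (E(g, o) = 2/(-2 + 4/7) = 2/(-10/7) = 2*(-7/10) = -7/5)
J(y) = y**2/8
v = -1 (v = -9 + 8 = -1)
D(V, H) = -H - 6*V (D(V, H) = -6*V - H = -H - 6*V)
D(J(E(2 + 6, 1)), O(4))**2 = (-1*4 - 3*(-7/5)**2/4)**2 = (-4 - 3*49/(4*25))**2 = (-4 - 6*49/200)**2 = (-4 - 147/100)**2 = (-547/100)**2 = 299209/10000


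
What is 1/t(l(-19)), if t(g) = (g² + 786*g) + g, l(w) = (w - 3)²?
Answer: 1/615164 ≈ 1.6256e-6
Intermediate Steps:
l(w) = (-3 + w)²
t(g) = g² + 787*g
1/t(l(-19)) = 1/((-3 - 19)²*(787 + (-3 - 19)²)) = 1/((-22)²*(787 + (-22)²)) = 1/(484*(787 + 484)) = 1/(484*1271) = 1/615164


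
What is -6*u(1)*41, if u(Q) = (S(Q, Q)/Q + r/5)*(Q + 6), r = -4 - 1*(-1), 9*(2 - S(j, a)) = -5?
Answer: -50512/15 ≈ -3367.5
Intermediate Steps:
S(j, a) = 23/9 (S(j, a) = 2 - ⅑*(-5) = 2 + 5/9 = 23/9)
r = -3 (r = -4 + 1 = -3)
u(Q) = (6 + Q)*(-⅗ + 23/(9*Q)) (u(Q) = (23/(9*Q) - 3/5)*(Q + 6) = (23/(9*Q) - 3*⅕)*(6 + Q) = (23/(9*Q) - ⅗)*(6 + Q) = (-⅗ + 23/(9*Q))*(6 + Q) = (6 + Q)*(-⅗ + 23/(9*Q)))
-6*u(1)*41 = -2*(690 - 1*1*(47 + 27*1))/(15*1)*41 = -2*(690 - 1*1*(47 + 27))/15*41 = -2*(690 - 1*1*74)/15*41 = -2*(690 - 74)/15*41 = -2*616/15*41 = -6*616/45*41 = -1232/15*41 = -50512/15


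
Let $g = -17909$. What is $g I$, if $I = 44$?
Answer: $-787996$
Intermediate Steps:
$g I = \left(-17909\right) 44 = -787996$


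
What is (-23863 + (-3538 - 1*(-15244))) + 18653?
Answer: 6496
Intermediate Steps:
(-23863 + (-3538 - 1*(-15244))) + 18653 = (-23863 + (-3538 + 15244)) + 18653 = (-23863 + 11706) + 18653 = -12157 + 18653 = 6496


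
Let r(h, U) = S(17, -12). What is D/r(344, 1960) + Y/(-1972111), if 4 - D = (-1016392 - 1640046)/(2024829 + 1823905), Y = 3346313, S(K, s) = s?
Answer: -95074068321709/45540783944844 ≈ -2.0877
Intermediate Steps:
D = 9025687/1924367 (D = 4 - (-1016392 - 1640046)/(2024829 + 1823905) = 4 - (-2656438)/3848734 = 4 - 1*(-1328219/1924367) = 4 + 1328219/1924367 = 9025687/1924367 ≈ 4.6902)
r(h, U) = -12
D/r(344, 1960) + Y/(-1972111) = (9025687/1924367)/(-12) + 3346313/(-1972111) = (9025687/1924367)*(-1/12) + 3346313*(-1/1972111) = -9025687/23092404 - 3346313/1972111 = -95074068321709/45540783944844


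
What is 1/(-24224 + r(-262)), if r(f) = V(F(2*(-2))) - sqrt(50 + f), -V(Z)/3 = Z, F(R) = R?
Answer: I/(2*(sqrt(53) - 12106*I)) ≈ -4.1302e-5 + 2.4837e-8*I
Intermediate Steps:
V(Z) = -3*Z
r(f) = 12 - sqrt(50 + f) (r(f) = -6*(-2) - sqrt(50 + f) = -3*(-4) - sqrt(50 + f) = 12 - sqrt(50 + f))
1/(-24224 + r(-262)) = 1/(-24224 + (12 - sqrt(50 - 262))) = 1/(-24224 + (12 - sqrt(-212))) = 1/(-24224 + (12 - 2*I*sqrt(53))) = 1/(-24212 - 2*I*sqrt(53))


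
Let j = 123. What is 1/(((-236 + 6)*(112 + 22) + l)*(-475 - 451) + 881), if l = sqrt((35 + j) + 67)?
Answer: 1/28526311 ≈ 3.5055e-8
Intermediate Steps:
l = 15 (l = sqrt((35 + 123) + 67) = sqrt(158 + 67) = sqrt(225) = 15)
1/(((-236 + 6)*(112 + 22) + l)*(-475 - 451) + 881) = 1/(((-236 + 6)*(112 + 22) + 15)*(-475 - 451) + 881) = 1/((-230*134 + 15)*(-926) + 881) = 1/((-30820 + 15)*(-926) + 881) = 1/(-30805*(-926) + 881) = 1/(28525430 + 881) = 1/28526311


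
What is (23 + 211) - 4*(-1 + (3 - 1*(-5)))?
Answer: 206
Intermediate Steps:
(23 + 211) - 4*(-1 + (3 - 1*(-5))) = 234 - 4*(-1 + (3 + 5)) = 234 - 4*(-1 + 8) = 234 - 4*7 = 234 - 28 = 206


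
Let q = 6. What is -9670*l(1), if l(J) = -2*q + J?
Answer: 106370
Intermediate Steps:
l(J) = -12 + J (l(J) = -2*6 + J = -12 + J)
-9670*l(1) = -9670*(-12 + 1) = -9670*(-11) = -1*(-106370) = 106370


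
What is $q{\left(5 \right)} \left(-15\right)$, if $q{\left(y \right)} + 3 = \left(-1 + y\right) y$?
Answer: $-255$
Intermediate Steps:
$q{\left(y \right)} = -3 + y \left(-1 + y\right)$ ($q{\left(y \right)} = -3 + \left(-1 + y\right) y = -3 + y \left(-1 + y\right)$)
$q{\left(5 \right)} \left(-15\right) = \left(-3 + 5^{2} - 5\right) \left(-15\right) = \left(-3 + 25 - 5\right) \left(-15\right) = 17 \left(-15\right) = -255$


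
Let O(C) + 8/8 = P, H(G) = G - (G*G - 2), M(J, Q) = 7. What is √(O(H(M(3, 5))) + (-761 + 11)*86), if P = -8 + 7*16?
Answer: I*√64397 ≈ 253.77*I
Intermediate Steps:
H(G) = 2 + G - G² (H(G) = G - (G² - 2) = G - (-2 + G²) = G + (2 - G²) = 2 + G - G²)
P = 104 (P = -8 + 112 = 104)
O(C) = 103 (O(C) = -1 + 104 = 103)
√(O(H(M(3, 5))) + (-761 + 11)*86) = √(103 + (-761 + 11)*86) = √(103 - 750*86) = √(103 - 64500) = √(-64397) = I*√64397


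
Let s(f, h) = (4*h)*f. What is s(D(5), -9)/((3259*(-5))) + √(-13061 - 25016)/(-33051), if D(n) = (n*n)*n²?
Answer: 4500/3259 - I*√38077/33051 ≈ 1.3808 - 0.005904*I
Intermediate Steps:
D(n) = n⁴ (D(n) = n²*n² = n⁴)
s(f, h) = 4*f*h
s(D(5), -9)/((3259*(-5))) + √(-13061 - 25016)/(-33051) = (4*5⁴*(-9))/((3259*(-5))) + √(-13061 - 25016)/(-33051) = (4*625*(-9))/(-16295) + √(-38077)*(-1/33051) = -22500*(-1/16295) + (I*√38077)*(-1/33051) = 4500/3259 - I*√38077/33051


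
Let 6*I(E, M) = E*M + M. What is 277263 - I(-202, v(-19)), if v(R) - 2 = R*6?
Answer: 273511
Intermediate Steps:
v(R) = 2 + 6*R (v(R) = 2 + R*6 = 2 + 6*R)
I(E, M) = M/6 + E*M/6 (I(E, M) = (E*M + M)/6 = (M + E*M)/6 = M/6 + E*M/6)
277263 - I(-202, v(-19)) = 277263 - (2 + 6*(-19))*(1 - 202)/6 = 277263 - (2 - 114)*(-201)/6 = 277263 - (-112)*(-201)/6 = 277263 - 1*3752 = 277263 - 3752 = 273511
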